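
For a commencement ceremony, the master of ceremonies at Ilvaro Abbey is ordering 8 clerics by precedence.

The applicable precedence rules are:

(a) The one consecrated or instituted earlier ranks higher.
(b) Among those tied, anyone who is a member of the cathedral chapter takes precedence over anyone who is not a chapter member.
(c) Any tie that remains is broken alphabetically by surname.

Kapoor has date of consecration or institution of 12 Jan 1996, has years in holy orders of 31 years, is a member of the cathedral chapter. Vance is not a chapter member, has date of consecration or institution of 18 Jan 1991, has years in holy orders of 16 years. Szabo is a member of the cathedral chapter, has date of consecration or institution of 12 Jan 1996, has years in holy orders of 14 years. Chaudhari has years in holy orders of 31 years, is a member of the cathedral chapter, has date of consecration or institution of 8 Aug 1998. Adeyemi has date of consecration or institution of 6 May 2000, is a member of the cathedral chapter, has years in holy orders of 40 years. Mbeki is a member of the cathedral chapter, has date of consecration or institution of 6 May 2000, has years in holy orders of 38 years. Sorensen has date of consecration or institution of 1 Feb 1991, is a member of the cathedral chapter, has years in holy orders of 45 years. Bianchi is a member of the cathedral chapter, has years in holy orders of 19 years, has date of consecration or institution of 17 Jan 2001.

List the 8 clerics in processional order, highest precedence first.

Vance, Sorensen, Kapoor, Szabo, Chaudhari, Adeyemi, Mbeki, Bianchi

By date of consecration or institution (earlier first): Vance (18 Jan 1991); then Sorensen (1 Feb 1991); then Kapoor and Szabo (both 12 Jan 1996); then Chaudhari (8 Aug 1998); then Adeyemi and Mbeki (both 6 May 2000); then Bianchi (17 Jan 2001).
Kapoor and Szabo are each a member of the cathedral chapter, so the next rule applies.
Among Kapoor and Szabo, alphabetically by surname: Kapoor before Szabo.
Adeyemi and Mbeki are each a member of the cathedral chapter, so the next rule applies.
Among Adeyemi and Mbeki, alphabetically by surname: Adeyemi before Mbeki.
Full order: Vance, Sorensen, Kapoor, Szabo, Chaudhari, Adeyemi, Mbeki, Bianchi.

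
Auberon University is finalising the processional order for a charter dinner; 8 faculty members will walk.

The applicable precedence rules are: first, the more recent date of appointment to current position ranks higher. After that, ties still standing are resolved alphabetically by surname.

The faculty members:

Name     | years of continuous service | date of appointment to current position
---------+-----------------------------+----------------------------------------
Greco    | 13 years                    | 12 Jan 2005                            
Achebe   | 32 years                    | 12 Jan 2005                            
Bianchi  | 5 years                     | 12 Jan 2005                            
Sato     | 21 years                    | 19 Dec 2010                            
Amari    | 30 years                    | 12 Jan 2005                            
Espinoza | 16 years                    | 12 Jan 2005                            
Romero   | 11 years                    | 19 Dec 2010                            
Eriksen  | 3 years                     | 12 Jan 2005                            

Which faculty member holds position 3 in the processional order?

Achebe

By date of appointment to current position (later first): Romero and Sato (both 19 Dec 2010); then Achebe, Amari, Bianchi, Eriksen, Espinoza and Greco (each 12 Jan 2005).
Among Romero and Sato, alphabetically by surname: Romero before Sato.
Among Achebe, Amari, Bianchi, Eriksen, Espinoza and Greco, alphabetically by surname: Achebe before Amari before Bianchi before Eriksen before Espinoza before Greco.
Order: Romero, Sato, Achebe, Amari, Bianchi, Eriksen, Espinoza, Greco.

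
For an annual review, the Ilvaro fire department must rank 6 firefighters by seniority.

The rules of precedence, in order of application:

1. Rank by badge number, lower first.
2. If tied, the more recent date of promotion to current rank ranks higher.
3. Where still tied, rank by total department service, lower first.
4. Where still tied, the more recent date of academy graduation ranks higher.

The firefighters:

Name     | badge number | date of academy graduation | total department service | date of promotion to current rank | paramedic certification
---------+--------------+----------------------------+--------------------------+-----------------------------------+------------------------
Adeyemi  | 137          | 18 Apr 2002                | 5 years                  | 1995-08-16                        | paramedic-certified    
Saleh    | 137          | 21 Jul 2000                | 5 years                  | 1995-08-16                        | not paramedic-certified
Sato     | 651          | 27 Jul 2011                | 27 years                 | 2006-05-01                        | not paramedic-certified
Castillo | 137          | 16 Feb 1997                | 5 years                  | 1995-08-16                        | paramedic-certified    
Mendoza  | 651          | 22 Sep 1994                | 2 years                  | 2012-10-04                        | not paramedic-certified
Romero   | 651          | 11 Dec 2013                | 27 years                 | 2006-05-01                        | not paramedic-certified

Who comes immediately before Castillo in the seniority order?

Saleh

By badge number (lower first): Adeyemi, Saleh and Castillo (each 137); then Mendoza, Romero and Sato (each 651).
Adeyemi, Saleh and Castillo all have date of promotion to current rank 1995-08-16, so the next rule applies.
Adeyemi, Saleh and Castillo all have total department service 5 years, so the next rule applies.
Among Adeyemi, Saleh and Castillo, by date of academy graduation (later first): Adeyemi (18 Apr 2002) before Saleh (21 Jul 2000) before Castillo (16 Feb 1997).
Among Mendoza, Romero and Sato, by date of promotion to current rank (later first): Mendoza (2012-10-04) before Romero and Sato (2006-05-01).
Romero and Sato both have total department service 27 years, so the next rule applies.
Among Romero and Sato, by date of academy graduation (later first): Romero (11 Dec 2013) before Sato (27 Jul 2011).
Order: Adeyemi, Saleh, Castillo, Mendoza, Romero, Sato.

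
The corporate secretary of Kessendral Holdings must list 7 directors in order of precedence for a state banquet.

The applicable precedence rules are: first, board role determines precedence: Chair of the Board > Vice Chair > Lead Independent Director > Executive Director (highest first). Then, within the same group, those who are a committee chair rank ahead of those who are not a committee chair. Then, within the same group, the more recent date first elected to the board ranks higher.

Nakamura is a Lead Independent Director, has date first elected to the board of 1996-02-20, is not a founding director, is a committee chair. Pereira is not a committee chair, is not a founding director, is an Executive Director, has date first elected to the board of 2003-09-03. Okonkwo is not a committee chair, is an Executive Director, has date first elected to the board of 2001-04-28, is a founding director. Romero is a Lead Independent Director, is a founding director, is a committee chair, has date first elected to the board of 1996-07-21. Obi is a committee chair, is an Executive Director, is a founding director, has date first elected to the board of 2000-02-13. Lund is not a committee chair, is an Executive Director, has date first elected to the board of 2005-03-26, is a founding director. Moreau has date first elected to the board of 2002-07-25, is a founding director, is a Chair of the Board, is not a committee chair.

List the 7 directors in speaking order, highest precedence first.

By board role: Moreau (Chair of the Board); then Romero and Nakamura (Lead Independent Director); then Obi, Lund, Pereira and Okonkwo (Executive Director).
Romero and Nakamura are each a committee chair, so the next rule applies.
Among Romero and Nakamura, by date first elected to the board (later first): Romero (1996-07-21) before Nakamura (1996-02-20).
Among Obi, Lund, Pereira and Okonkwo, a committee chair before not a committee chair: Obi (a committee chair) before Lund, Pereira and Okonkwo (not a committee chair).
Among Lund, Pereira and Okonkwo, by date first elected to the board (later first): Lund (2005-03-26) before Pereira (2003-09-03) before Okonkwo (2001-04-28).
Full order: Moreau, Romero, Nakamura, Obi, Lund, Pereira, Okonkwo.

Moreau, Romero, Nakamura, Obi, Lund, Pereira, Okonkwo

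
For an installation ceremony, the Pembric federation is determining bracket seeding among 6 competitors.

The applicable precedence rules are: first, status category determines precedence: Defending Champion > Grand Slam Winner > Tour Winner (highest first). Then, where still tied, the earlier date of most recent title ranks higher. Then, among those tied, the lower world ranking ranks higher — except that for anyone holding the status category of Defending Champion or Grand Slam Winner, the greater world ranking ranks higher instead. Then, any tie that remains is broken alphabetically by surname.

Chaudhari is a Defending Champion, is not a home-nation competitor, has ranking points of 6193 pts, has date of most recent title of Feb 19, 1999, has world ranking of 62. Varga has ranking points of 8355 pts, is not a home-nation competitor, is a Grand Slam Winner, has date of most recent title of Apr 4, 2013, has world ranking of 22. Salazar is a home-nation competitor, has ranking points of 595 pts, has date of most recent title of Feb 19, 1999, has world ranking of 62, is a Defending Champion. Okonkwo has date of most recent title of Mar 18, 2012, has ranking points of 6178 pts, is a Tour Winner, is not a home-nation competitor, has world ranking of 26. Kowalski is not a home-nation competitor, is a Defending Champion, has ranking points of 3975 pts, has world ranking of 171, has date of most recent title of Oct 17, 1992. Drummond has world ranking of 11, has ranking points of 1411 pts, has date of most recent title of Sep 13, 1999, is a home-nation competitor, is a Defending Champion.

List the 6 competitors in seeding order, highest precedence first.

Kowalski, Chaudhari, Salazar, Drummond, Varga, Okonkwo

By status category: Kowalski, Chaudhari, Salazar and Drummond (Defending Champion); then Varga (Grand Slam Winner); then Okonkwo (Tour Winner).
Among Kowalski, Chaudhari, Salazar and Drummond, by date of most recent title (earlier first): Kowalski (Oct 17, 1992) before Chaudhari and Salazar (Feb 19, 1999) before Drummond (Sep 13, 1999).
Chaudhari and Salazar both have world ranking 62, so the next rule applies.
Among Chaudhari and Salazar, alphabetically by surname: Chaudhari before Salazar.
Full order: Kowalski, Chaudhari, Salazar, Drummond, Varga, Okonkwo.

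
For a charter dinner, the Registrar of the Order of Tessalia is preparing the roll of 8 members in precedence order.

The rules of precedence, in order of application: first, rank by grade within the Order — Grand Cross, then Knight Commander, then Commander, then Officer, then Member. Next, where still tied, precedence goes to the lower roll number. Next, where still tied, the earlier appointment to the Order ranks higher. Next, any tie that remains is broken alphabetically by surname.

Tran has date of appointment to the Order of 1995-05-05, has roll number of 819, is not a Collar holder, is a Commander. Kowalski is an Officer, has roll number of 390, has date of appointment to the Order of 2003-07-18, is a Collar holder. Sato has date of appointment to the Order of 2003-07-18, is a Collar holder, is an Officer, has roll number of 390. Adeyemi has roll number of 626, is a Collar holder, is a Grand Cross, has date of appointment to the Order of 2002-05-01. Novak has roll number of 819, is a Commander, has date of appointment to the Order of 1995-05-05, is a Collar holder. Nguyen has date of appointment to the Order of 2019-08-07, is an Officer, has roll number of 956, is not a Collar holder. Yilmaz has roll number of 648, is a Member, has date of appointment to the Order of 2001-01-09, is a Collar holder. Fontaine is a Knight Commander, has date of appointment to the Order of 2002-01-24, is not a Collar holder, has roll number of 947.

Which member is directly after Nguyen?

By grade within the Order: Adeyemi (Grand Cross); then Fontaine (Knight Commander); then Novak and Tran (Commander); then Kowalski, Sato and Nguyen (Officer); then Yilmaz (Member).
Novak and Tran both have roll number 819, so the next rule applies.
Novak and Tran both have date of appointment to the Order 1995-05-05, so the next rule applies.
Among Novak and Tran, alphabetically by surname: Novak before Tran.
Among Kowalski, Sato and Nguyen, by roll number (lower first): Kowalski and Sato (390) before Nguyen (956).
Kowalski and Sato both have date of appointment to the Order 2003-07-18, so the next rule applies.
Among Kowalski and Sato, alphabetically by surname: Kowalski before Sato.
Order: Adeyemi, Fontaine, Novak, Tran, Kowalski, Sato, Nguyen, Yilmaz.

Yilmaz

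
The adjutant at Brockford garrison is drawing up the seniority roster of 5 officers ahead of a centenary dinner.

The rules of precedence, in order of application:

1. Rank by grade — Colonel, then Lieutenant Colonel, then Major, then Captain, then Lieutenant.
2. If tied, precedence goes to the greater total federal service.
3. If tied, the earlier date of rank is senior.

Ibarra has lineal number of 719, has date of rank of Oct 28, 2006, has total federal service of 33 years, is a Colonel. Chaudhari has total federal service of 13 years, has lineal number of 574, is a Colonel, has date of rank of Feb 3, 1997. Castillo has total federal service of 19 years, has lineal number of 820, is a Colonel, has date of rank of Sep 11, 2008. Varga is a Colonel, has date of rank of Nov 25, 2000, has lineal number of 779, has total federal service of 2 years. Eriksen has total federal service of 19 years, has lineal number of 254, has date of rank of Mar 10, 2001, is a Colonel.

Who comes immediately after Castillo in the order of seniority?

Chaudhari

By grade: Ibarra, Eriksen, Castillo, Chaudhari and Varga (Colonel).
Among Ibarra, Eriksen, Castillo, Chaudhari and Varga, by total federal service (higher first): Ibarra (33 years) before Eriksen and Castillo (19 years) before Chaudhari (13 years) before Varga (2 years).
Among Eriksen and Castillo, by date of rank (earlier first): Eriksen (Mar 10, 2001) before Castillo (Sep 11, 2008).
Order: Ibarra, Eriksen, Castillo, Chaudhari, Varga.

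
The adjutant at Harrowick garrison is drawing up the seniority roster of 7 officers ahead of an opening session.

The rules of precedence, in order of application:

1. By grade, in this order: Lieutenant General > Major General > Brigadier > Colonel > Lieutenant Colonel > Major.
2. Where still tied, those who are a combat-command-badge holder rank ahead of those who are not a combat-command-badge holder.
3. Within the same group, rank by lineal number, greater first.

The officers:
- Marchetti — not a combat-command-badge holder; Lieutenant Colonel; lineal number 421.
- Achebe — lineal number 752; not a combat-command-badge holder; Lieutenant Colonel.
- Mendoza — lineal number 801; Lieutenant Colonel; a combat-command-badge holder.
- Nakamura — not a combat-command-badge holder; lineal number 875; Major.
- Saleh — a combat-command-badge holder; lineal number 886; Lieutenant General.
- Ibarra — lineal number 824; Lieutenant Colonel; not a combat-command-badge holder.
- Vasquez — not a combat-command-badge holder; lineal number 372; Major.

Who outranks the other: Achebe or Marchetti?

By grade: Saleh (Lieutenant General); then Mendoza, Ibarra, Achebe and Marchetti (Lieutenant Colonel); then Nakamura and Vasquez (Major).
Among Mendoza, Ibarra, Achebe and Marchetti, a combat-command-badge holder before not a combat-command-badge holder: Mendoza (a combat-command-badge holder) before Ibarra, Achebe and Marchetti (not a combat-command-badge holder).
Among Ibarra, Achebe and Marchetti, by lineal number (higher first): Ibarra (824) before Achebe (752) before Marchetti (421).
Nakamura and Vasquez are each not a combat-command-badge holder, so the next rule applies.
Among Nakamura and Vasquez, by lineal number (higher first): Nakamura (875) before Vasquez (372).
So Achebe takes precedence.

Achebe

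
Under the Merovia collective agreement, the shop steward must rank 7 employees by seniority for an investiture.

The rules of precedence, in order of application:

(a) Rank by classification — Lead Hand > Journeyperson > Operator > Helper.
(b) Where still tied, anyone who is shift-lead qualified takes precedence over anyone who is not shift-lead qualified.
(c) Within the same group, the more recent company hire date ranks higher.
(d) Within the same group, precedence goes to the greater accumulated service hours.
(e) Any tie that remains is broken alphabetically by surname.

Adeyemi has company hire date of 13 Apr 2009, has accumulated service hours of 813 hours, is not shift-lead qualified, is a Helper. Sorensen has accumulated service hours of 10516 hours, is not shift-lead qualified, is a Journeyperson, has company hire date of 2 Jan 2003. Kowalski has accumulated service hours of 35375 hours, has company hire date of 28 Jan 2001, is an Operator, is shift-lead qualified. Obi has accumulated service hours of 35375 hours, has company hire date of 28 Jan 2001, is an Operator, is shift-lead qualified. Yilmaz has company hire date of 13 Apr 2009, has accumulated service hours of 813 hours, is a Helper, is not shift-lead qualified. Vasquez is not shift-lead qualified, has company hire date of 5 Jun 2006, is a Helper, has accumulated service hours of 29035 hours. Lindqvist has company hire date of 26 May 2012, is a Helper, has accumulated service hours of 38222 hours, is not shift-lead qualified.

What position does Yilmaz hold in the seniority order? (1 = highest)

6

By classification: Sorensen (Journeyperson); then Kowalski and Obi (Operator); then Lindqvist, Adeyemi, Yilmaz and Vasquez (Helper).
Kowalski and Obi are each shift-lead qualified, so the next rule applies.
Kowalski and Obi both have company hire date 28 Jan 2001, so the next rule applies.
Kowalski and Obi both have accumulated service hours 35375 hours, so the next rule applies.
Among Kowalski and Obi, alphabetically by surname: Kowalski before Obi.
Lindqvist, Adeyemi, Yilmaz and Vasquez are each not shift-lead qualified, so the next rule applies.
Among Lindqvist, Adeyemi, Yilmaz and Vasquez, by company hire date (later first): Lindqvist (26 May 2012) before Adeyemi and Yilmaz (13 Apr 2009) before Vasquez (5 Jun 2006).
Adeyemi and Yilmaz both have accumulated service hours 813 hours, so the next rule applies.
Among Adeyemi and Yilmaz, alphabetically by surname: Adeyemi before Yilmaz.
Order: Sorensen, Kowalski, Obi, Lindqvist, Adeyemi, Yilmaz, Vasquez. So position 6.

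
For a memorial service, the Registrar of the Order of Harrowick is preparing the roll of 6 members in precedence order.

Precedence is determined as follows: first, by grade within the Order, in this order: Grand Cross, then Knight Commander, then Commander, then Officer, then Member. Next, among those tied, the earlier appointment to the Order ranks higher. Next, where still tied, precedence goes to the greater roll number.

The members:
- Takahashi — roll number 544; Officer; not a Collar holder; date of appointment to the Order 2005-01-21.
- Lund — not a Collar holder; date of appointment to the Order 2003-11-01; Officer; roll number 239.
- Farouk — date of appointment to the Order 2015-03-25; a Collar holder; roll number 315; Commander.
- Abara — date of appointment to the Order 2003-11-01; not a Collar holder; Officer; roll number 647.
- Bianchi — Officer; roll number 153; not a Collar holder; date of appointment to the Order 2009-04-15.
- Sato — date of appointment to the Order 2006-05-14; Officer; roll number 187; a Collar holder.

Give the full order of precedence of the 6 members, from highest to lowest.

By grade within the Order: Farouk (Commander); then Abara, Lund, Takahashi, Sato and Bianchi (Officer).
Among Abara, Lund, Takahashi, Sato and Bianchi, by date of appointment to the Order (earlier first): Abara and Lund (2003-11-01) before Takahashi (2005-01-21) before Sato (2006-05-14) before Bianchi (2009-04-15).
Among Abara and Lund, by roll number (higher first): Abara (647) before Lund (239).
Full order: Farouk, Abara, Lund, Takahashi, Sato, Bianchi.

Farouk, Abara, Lund, Takahashi, Sato, Bianchi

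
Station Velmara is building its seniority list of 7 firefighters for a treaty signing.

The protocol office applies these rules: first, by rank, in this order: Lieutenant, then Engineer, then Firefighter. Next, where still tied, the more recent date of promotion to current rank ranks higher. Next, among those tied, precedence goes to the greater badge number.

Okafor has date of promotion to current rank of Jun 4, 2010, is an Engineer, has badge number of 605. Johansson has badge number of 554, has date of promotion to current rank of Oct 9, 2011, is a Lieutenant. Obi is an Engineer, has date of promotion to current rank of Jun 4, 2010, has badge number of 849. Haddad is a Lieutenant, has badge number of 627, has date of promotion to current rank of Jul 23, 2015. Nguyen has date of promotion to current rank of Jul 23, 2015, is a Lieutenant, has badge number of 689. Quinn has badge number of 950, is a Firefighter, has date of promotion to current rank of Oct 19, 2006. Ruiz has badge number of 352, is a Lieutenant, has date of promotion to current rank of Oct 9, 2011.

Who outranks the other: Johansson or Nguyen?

Nguyen

By rank: Nguyen, Haddad, Johansson and Ruiz (Lieutenant); then Obi and Okafor (Engineer); then Quinn (Firefighter).
Among Nguyen, Haddad, Johansson and Ruiz, by date of promotion to current rank (later first): Nguyen and Haddad (Jul 23, 2015) before Johansson and Ruiz (Oct 9, 2011).
Among Nguyen and Haddad, by badge number (higher first): Nguyen (689) before Haddad (627).
Among Johansson and Ruiz, by badge number (higher first): Johansson (554) before Ruiz (352).
Obi and Okafor both have date of promotion to current rank Jun 4, 2010, so the next rule applies.
Among Obi and Okafor, by badge number (higher first): Obi (849) before Okafor (605).
So Nguyen takes precedence.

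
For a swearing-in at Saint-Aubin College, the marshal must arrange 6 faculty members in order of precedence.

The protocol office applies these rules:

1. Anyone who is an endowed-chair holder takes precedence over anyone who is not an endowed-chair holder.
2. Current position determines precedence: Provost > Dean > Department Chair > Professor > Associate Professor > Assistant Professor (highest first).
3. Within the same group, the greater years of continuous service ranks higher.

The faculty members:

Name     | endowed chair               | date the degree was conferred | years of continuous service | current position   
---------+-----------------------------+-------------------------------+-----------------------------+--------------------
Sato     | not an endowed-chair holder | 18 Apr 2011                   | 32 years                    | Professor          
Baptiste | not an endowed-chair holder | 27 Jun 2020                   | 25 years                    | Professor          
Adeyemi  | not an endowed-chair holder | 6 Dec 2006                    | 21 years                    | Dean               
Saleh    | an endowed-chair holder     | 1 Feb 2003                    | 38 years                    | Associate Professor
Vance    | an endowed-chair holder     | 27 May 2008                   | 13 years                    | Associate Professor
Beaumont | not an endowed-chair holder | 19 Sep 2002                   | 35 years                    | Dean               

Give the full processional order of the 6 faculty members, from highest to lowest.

By the first rule: Saleh and Vance (both an endowed-chair holder); then Beaumont, Adeyemi, Sato and Baptiste (each not an endowed-chair holder).
Saleh and Vance are each Associate Professor, so the next rule applies.
Among Saleh and Vance, by years of continuous service (higher first): Saleh (38 years) before Vance (13 years).
Among Beaumont, Adeyemi, Sato and Baptiste, by current position: Beaumont and Adeyemi (Dean) before Sato and Baptiste (Professor).
Among Beaumont and Adeyemi, by years of continuous service (higher first): Beaumont (35 years) before Adeyemi (21 years).
Among Sato and Baptiste, by years of continuous service (higher first): Sato (32 years) before Baptiste (25 years).
Full order: Saleh, Vance, Beaumont, Adeyemi, Sato, Baptiste.

Saleh, Vance, Beaumont, Adeyemi, Sato, Baptiste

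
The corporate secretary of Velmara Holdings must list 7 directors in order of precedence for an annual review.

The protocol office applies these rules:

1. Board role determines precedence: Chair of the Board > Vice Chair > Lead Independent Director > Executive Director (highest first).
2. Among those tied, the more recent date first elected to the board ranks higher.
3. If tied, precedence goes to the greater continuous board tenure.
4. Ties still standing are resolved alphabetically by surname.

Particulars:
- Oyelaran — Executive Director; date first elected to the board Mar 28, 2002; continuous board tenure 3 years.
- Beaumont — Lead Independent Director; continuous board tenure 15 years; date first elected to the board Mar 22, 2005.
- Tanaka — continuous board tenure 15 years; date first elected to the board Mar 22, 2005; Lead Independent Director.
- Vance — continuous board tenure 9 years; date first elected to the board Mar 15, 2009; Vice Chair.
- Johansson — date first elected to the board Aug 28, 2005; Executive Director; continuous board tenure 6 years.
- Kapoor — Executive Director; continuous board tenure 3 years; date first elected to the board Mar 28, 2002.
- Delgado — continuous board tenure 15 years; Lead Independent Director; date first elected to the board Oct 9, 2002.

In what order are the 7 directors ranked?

Vance, Beaumont, Tanaka, Delgado, Johansson, Kapoor, Oyelaran

By board role: Vance (Vice Chair); then Beaumont, Tanaka and Delgado (Lead Independent Director); then Johansson, Kapoor and Oyelaran (Executive Director).
Among Beaumont, Tanaka and Delgado, by date first elected to the board (later first): Beaumont and Tanaka (Mar 22, 2005) before Delgado (Oct 9, 2002).
Beaumont and Tanaka both have continuous board tenure 15 years, so the next rule applies.
Among Beaumont and Tanaka, alphabetically by surname: Beaumont before Tanaka.
Among Johansson, Kapoor and Oyelaran, by date first elected to the board (later first): Johansson (Aug 28, 2005) before Kapoor and Oyelaran (Mar 28, 2002).
Kapoor and Oyelaran both have continuous board tenure 3 years, so the next rule applies.
Among Kapoor and Oyelaran, alphabetically by surname: Kapoor before Oyelaran.
Full order: Vance, Beaumont, Tanaka, Delgado, Johansson, Kapoor, Oyelaran.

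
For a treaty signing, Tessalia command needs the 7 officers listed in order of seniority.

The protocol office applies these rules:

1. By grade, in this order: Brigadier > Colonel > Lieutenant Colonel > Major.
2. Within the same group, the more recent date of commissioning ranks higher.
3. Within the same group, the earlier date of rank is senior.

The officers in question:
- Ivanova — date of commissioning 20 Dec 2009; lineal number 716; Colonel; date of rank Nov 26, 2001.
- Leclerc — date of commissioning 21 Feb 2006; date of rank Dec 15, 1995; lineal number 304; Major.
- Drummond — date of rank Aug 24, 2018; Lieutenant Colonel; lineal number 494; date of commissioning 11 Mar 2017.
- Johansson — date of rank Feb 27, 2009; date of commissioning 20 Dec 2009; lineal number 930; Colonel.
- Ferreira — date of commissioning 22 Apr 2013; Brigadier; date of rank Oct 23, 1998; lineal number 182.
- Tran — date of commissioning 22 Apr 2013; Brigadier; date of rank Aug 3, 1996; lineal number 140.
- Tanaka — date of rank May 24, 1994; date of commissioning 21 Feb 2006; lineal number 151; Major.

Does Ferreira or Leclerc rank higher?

Ferreira

By grade: Tran and Ferreira (Brigadier); then Ivanova and Johansson (Colonel); then Drummond (Lieutenant Colonel); then Tanaka and Leclerc (Major).
Tran and Ferreira both have date of commissioning 22 Apr 2013, so the next rule applies.
Among Tran and Ferreira, by date of rank (earlier first): Tran (Aug 3, 1996) before Ferreira (Oct 23, 1998).
Ivanova and Johansson both have date of commissioning 20 Dec 2009, so the next rule applies.
Among Ivanova and Johansson, by date of rank (earlier first): Ivanova (Nov 26, 2001) before Johansson (Feb 27, 2009).
Tanaka and Leclerc both have date of commissioning 21 Feb 2006, so the next rule applies.
Among Tanaka and Leclerc, by date of rank (earlier first): Tanaka (May 24, 1994) before Leclerc (Dec 15, 1995).
So Ferreira takes precedence.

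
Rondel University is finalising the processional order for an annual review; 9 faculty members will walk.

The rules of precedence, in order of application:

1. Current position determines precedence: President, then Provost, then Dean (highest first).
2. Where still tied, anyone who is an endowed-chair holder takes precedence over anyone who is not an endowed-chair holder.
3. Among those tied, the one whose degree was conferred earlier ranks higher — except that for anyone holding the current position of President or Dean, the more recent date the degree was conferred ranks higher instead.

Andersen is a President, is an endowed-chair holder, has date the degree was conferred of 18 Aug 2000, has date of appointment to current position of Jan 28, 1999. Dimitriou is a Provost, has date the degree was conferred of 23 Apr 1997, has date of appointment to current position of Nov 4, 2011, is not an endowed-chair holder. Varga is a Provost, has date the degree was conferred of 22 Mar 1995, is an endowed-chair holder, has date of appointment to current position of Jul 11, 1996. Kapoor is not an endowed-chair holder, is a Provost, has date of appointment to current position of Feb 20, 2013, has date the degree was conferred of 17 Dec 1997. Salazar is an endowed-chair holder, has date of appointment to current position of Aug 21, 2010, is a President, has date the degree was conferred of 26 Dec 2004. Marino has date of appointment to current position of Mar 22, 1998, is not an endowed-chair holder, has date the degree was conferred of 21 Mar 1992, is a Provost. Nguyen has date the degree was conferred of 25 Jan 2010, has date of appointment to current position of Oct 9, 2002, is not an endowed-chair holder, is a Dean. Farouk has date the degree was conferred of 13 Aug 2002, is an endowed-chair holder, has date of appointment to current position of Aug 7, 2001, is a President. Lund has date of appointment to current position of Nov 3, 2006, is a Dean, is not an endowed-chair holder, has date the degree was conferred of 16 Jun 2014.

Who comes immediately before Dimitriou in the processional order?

By current position: Salazar, Farouk and Andersen (President); then Varga, Marino, Dimitriou and Kapoor (Provost); then Lund and Nguyen (Dean).
Salazar, Farouk and Andersen are each an endowed-chair holder, so the next rule applies.
Among Salazar, Farouk and Andersen, by date the degree was conferred (later first) (reversed rule for this group): Salazar (26 Dec 2004) before Farouk (13 Aug 2002) before Andersen (18 Aug 2000).
Among Varga, Marino, Dimitriou and Kapoor, an endowed-chair holder before not an endowed-chair holder: Varga (an endowed-chair holder) before Marino, Dimitriou and Kapoor (not an endowed-chair holder).
Among Marino, Dimitriou and Kapoor, by date the degree was conferred (earlier first): Marino (21 Mar 1992) before Dimitriou (23 Apr 1997) before Kapoor (17 Dec 1997).
Lund and Nguyen are each not an endowed-chair holder, so the next rule applies.
Among Lund and Nguyen, by date the degree was conferred (later first) (reversed rule for this group): Lund (16 Jun 2014) before Nguyen (25 Jan 2010).
Order: Salazar, Farouk, Andersen, Varga, Marino, Dimitriou, Kapoor, Lund, Nguyen.

Marino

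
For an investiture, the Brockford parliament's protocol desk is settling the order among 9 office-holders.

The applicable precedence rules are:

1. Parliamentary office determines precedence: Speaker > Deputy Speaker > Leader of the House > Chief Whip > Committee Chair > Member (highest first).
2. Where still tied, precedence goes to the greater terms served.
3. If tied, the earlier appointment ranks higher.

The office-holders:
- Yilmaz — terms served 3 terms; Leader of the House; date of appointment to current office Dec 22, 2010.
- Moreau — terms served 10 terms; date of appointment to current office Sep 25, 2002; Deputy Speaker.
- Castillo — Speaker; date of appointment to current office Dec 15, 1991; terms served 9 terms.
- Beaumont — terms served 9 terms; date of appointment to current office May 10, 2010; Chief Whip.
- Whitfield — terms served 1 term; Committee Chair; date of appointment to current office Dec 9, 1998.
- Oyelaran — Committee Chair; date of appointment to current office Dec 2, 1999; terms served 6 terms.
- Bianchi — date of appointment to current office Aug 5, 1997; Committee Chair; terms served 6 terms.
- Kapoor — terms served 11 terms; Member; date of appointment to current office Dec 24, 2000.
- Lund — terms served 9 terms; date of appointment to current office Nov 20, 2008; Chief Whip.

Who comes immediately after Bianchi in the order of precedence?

By parliamentary office: Castillo (Speaker); then Moreau (Deputy Speaker); then Yilmaz (Leader of the House); then Lund and Beaumont (Chief Whip); then Bianchi, Oyelaran and Whitfield (Committee Chair); then Kapoor (Member).
Lund and Beaumont both have terms served 9 terms, so the next rule applies.
Among Lund and Beaumont, by date of appointment to current office (earlier first): Lund (Nov 20, 2008) before Beaumont (May 10, 2010).
Among Bianchi, Oyelaran and Whitfield, by terms served (higher first): Bianchi and Oyelaran (6 terms) before Whitfield (1 term).
Among Bianchi and Oyelaran, by date of appointment to current office (earlier first): Bianchi (Aug 5, 1997) before Oyelaran (Dec 2, 1999).
Order: Castillo, Moreau, Yilmaz, Lund, Beaumont, Bianchi, Oyelaran, Whitfield, Kapoor.

Oyelaran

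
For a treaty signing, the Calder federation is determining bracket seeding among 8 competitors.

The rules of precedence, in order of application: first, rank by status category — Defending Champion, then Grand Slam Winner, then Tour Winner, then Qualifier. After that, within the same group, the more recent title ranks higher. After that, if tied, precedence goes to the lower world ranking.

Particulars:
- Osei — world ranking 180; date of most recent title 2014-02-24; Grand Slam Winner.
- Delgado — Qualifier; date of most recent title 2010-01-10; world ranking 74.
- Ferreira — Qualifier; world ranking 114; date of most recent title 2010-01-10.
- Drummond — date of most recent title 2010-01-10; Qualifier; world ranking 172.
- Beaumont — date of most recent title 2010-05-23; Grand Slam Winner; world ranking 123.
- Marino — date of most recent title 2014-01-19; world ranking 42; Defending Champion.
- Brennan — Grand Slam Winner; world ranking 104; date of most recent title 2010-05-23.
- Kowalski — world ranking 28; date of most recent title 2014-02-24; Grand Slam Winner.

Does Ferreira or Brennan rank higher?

By status category: Marino (Defending Champion); then Kowalski, Osei, Brennan and Beaumont (Grand Slam Winner); then Delgado, Ferreira and Drummond (Qualifier).
Among Kowalski, Osei, Brennan and Beaumont, by date of most recent title (later first): Kowalski and Osei (2014-02-24) before Brennan and Beaumont (2010-05-23).
Among Kowalski and Osei, by world ranking (lower first): Kowalski (28) before Osei (180).
Among Brennan and Beaumont, by world ranking (lower first): Brennan (104) before Beaumont (123).
Delgado, Ferreira and Drummond all have date of most recent title 2010-01-10, so the next rule applies.
Among Delgado, Ferreira and Drummond, by world ranking (lower first): Delgado (74) before Ferreira (114) before Drummond (172).
So Brennan takes precedence.

Brennan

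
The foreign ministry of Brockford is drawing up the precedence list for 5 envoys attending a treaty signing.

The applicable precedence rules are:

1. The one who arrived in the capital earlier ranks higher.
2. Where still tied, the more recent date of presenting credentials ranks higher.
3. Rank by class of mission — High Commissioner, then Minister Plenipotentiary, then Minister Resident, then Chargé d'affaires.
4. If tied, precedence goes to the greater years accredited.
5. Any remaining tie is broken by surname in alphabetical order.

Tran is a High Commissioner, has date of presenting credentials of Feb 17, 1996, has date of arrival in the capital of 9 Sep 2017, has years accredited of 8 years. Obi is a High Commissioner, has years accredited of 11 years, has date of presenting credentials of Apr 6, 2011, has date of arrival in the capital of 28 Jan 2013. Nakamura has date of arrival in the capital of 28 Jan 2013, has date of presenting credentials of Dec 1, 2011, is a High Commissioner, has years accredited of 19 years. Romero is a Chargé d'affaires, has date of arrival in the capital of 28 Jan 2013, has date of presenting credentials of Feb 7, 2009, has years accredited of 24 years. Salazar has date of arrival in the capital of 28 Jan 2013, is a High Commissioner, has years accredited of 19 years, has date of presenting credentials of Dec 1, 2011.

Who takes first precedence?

By date of arrival in the capital (earlier first): Nakamura, Salazar, Obi and Romero (each 28 Jan 2013); then Tran (9 Sep 2017).
Among Nakamura, Salazar, Obi and Romero, by date of presenting credentials (later first): Nakamura and Salazar (Dec 1, 2011) before Obi (Apr 6, 2011) before Romero (Feb 7, 2009).
Nakamura and Salazar are each High Commissioner, so the next rule applies.
Nakamura and Salazar both have years accredited 19 years, so the next rule applies.
Among Nakamura and Salazar, alphabetically by surname: Nakamura before Salazar.
Order: Nakamura, Salazar, Obi, Romero, Tran.

Nakamura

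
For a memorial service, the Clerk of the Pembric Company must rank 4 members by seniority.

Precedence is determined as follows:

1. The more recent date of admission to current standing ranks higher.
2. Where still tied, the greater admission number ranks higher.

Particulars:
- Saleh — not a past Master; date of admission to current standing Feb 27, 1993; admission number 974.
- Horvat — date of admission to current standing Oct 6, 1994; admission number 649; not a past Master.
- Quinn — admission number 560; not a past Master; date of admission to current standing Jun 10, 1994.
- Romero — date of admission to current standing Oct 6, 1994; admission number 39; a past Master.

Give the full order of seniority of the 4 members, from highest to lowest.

Horvat, Romero, Quinn, Saleh

By date of admission to current standing (later first): Horvat and Romero (both Oct 6, 1994); then Quinn (Jun 10, 1994); then Saleh (Feb 27, 1993).
Among Horvat and Romero, by admission number (higher first): Horvat (649) before Romero (39).
Full order: Horvat, Romero, Quinn, Saleh.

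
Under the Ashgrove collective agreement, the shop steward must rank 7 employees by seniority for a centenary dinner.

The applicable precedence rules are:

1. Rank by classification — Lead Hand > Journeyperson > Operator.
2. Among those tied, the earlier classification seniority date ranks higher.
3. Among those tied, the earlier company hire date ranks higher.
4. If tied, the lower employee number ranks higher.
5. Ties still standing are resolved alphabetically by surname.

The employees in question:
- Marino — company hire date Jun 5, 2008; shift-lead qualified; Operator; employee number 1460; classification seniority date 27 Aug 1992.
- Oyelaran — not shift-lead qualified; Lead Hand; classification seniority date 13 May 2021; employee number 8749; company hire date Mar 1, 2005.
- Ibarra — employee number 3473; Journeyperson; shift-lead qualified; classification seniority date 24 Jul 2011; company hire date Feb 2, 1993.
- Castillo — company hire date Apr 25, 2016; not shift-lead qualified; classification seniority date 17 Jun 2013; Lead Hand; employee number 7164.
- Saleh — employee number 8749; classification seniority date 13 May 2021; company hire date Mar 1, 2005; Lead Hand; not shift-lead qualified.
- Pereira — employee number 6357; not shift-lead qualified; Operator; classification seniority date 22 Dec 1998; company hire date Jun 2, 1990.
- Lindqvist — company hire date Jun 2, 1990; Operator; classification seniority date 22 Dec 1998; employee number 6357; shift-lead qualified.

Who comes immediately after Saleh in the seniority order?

Ibarra

By classification: Castillo, Oyelaran and Saleh (Lead Hand); then Ibarra (Journeyperson); then Marino, Lindqvist and Pereira (Operator).
Among Castillo, Oyelaran and Saleh, by classification seniority date (earlier first): Castillo (17 Jun 2013) before Oyelaran and Saleh (13 May 2021).
Oyelaran and Saleh both have company hire date Mar 1, 2005, so the next rule applies.
Oyelaran and Saleh both have employee number 8749, so the next rule applies.
Among Oyelaran and Saleh, alphabetically by surname: Oyelaran before Saleh.
Among Marino, Lindqvist and Pereira, by classification seniority date (earlier first): Marino (27 Aug 1992) before Lindqvist and Pereira (22 Dec 1998).
Lindqvist and Pereira both have company hire date Jun 2, 1990, so the next rule applies.
Lindqvist and Pereira both have employee number 6357, so the next rule applies.
Among Lindqvist and Pereira, alphabetically by surname: Lindqvist before Pereira.
Order: Castillo, Oyelaran, Saleh, Ibarra, Marino, Lindqvist, Pereira.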